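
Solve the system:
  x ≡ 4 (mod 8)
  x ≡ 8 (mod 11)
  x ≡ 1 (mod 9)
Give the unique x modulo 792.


Moduli 8, 11, 9 are pairwise coprime; by CRT there is a unique solution modulo M = 8 · 11 · 9 = 792.
Solve pairwise, accumulating the modulus:
  Start with x ≡ 4 (mod 8).
  Combine with x ≡ 8 (mod 11): since gcd(8, 11) = 1, we get a unique residue mod 88.
    Write x = 4 + 8·t and substitute into x ≡ 8 (mod 11): 8·t ≡ 8 − 4 = 4 (mod 11).
    The inverse of 8 mod 11 is 7 (since 8·7 = 56 = 5·11 + 1), so t ≡ 7·4 = 28 ≡ 6 (mod 11).
    Then x = 4 + 8·6 = 52, valid modulo lcm(8, 11) = 88: x ≡ 52 (mod 88).
  Combine with x ≡ 1 (mod 9): since gcd(88, 9) = 1, we get a unique residue mod 792.
    Write x = 52 + 88·t and substitute into x ≡ 1 (mod 9): 88·t ≡ 1 − 52 = -51 (mod 9).
    Reduce coefficients mod 9: 7·t ≡ 3 (mod 9).
    The inverse of 7 mod 9 is 4 (since 7·4 = 28 = 3·9 + 1), so t ≡ 4·3 = 12 ≡ 3 (mod 9).
    Then x = 52 + 88·3 = 316, valid modulo lcm(88, 9) = 792: x ≡ 316 (mod 792).
Verify: 316 mod 8 = 4 ✓, 316 mod 11 = 8 ✓, 316 mod 9 = 1 ✓.

x ≡ 316 (mod 792).


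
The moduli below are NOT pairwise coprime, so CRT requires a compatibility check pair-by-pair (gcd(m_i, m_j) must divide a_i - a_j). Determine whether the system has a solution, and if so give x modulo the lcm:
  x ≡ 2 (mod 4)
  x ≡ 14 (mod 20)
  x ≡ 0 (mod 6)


Moduli 4, 20, 6 are not pairwise coprime, so CRT works modulo lcm(m_i) when all pairwise compatibility conditions hold.
Pairwise compatibility: gcd(m_i, m_j) must divide a_i - a_j for every pair.
Merge one congruence at a time:
  Start: x ≡ 2 (mod 4).
  Combine with x ≡ 14 (mod 20): gcd(4, 20) = 4; 14 - 2 = 12, which IS divisible by 4, so compatible.
    Write x = 2 + 4·t and substitute into x ≡ 14 (mod 20): 4·t ≡ 14 − 2 = 12 (mod 20).
    Divide the congruence (and modulus) by g = 4: 1·t ≡ 3 (mod 5).
    So t ≡ 3 (mod 5).
    Then x = 2 + 4·3 = 14, valid modulo lcm(4, 20) = 20: x ≡ 14 (mod 20).
  Combine with x ≡ 0 (mod 6): gcd(20, 6) = 2; 0 - 14 = -14, which IS divisible by 2, so compatible.
    Write x = 14 + 20·t and substitute into x ≡ 0 (mod 6): 20·t ≡ 0 − 14 = -14 (mod 6).
    Divide the congruence (and modulus) by g = 2: 10·t ≡ -7 (mod 3).
    Reduce coefficients mod 3: 1·t ≡ 2 (mod 3).
    So t ≡ 2 (mod 3).
    Then x = 14 + 20·2 = 54, valid modulo lcm(20, 6) = 60: x ≡ 54 (mod 60).
Verify: 54 mod 4 = 2, 54 mod 20 = 14, 54 mod 6 = 0.

x ≡ 54 (mod 60).


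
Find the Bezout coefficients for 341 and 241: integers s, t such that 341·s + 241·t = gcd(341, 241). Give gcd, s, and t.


Euclidean algorithm on (341, 241) — divide until remainder is 0:
  341 = 1 · 241 + 100
  241 = 2 · 100 + 41
  100 = 2 · 41 + 18
  41 = 2 · 18 + 5
  18 = 3 · 5 + 3
  5 = 1 · 3 + 2
  3 = 1 · 2 + 1
  2 = 2 · 1 + 0
gcd(341, 241) = 1.
Track Bezout coefficients alongside the remainders: start with r₀ = 341 = a·1 + b·0 (s = 1, t = 0) and r₁ = 241 = a·0 + b·1 (s = 0, t = 1); each new remainder r_{k+1} = r_{k-1} − q_k·r_k inherits s_{k+1} = s_{k-1} − q_k·s_k, t_{k+1} = t_{k-1} − q_k·t_k, so r_k = a·s_k + b·t_k at every step:
  q = 1: r = 100, s = 1 − 1·0 = 1, t = 0 − 1·1 = -1  (check: 341·1 + 241·(-1) = 100)
  q = 2: r = 41, s = 0 − 2·1 = -2, t = 1 − 2·(-1) = 3  (check: 341·(-2) + 241·3 = 41)
  q = 2: r = 18, s = 1 − 2·(-2) = 5, t = -1 − 2·3 = -7  (check: 341·5 + 241·(-7) = 18)
  q = 2: r = 5, s = -2 − 2·5 = -12, t = 3 − 2·(-7) = 17  (check: 341·(-12) + 241·17 = 5)
  q = 3: r = 3, s = 5 − 3·(-12) = 41, t = -7 − 3·17 = -58  (check: 341·41 + 241·(-58) = 3)
  q = 1: r = 2, s = -12 − 1·41 = -53, t = 17 − 1·(-58) = 75  (check: 341·(-53) + 241·75 = 2)
  q = 1: r = 1, s = 41 − 1·(-53) = 94, t = -58 − 1·75 = -133  (check: 341·94 + 241·(-133) = 1)
The row with r = 1 (the gcd) gives the Bezout coefficients s = 94, t = -133.
Result: 341 · (94) + 241 · (-133) = 1.

gcd(341, 241) = 1; s = 94, t = -133 (check: 341·94 + 241·(-133) = 1).


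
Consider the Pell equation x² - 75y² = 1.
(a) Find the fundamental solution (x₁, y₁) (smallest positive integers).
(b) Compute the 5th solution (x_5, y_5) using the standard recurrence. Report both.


Step 1: Find the fundamental solution (x₁, y₁) of x² - 75y² = 1.
  Expand √75 as a continued fraction. a₀ = ⌊√75⌋ = 8; iterate m_{k+1} = d_k·a_k − m_k, d_{k+1} = (75 − m_{k+1}²)/d_k, a_{k+1} = ⌊(a₀ + m_{k+1})/d_{k+1}⌋ (starting m₀ = 0, d₀ = 1), with convergents p_k = a_k·p_{k-1} + p_{k-2}, q_k = a_k·q_{k-1} + q_{k-2} (p₋₁ = 1, q₋₁ = 0):
  k = 0: a₀ = 8; p₀/q₀ = 8/1; p₀² − 75·q₀² = 64 − 75 = -11.
  k = 1: m = 8, d = 11, a = ⌊(8 + 8)/11⌋ = 1; p/q = (1·8 + 1)/(1·1 + 0) = 9/1; p² − 75·q² = 81 − 75 = 6.
  k = 2: m = 3, d = 6, a = ⌊(8 + 3)/6⌋ = 1; p/q = (1·9 + 8)/(1·1 + 1) = 17/2; p² − 75·q² = 289 − 300 = -11.
  k = 3: m = 3, d = 11, a = ⌊(8 + 3)/11⌋ = 1; p/q = (1·17 + 9)/(1·2 + 1) = 26/3; p² − 75·q² = 676 − 675 = 1.
  The first convergent with p² − 75·q² = 1 gives the fundamental solution (x₁, y₁) = (26, 3).
Step 2: Apply the recurrence (x_{n+1}, y_{n+1}) = (x₁x_n + 75y₁y_n, x₁y_n + y₁x_n) repeatedly.
  From (x_1, y_1) = (26, 3): x_2 = 26·26 + 75·3·3 = 1351; y_2 = 26·3 + 3·26 = 156.
  From (x_2, y_2) = (1351, 156): x_3 = 26·1351 + 75·3·156 = 70226; y_3 = 26·156 + 3·1351 = 8109.
  From (x_3, y_3) = (70226, 8109): x_4 = 26·70226 + 75·3·8109 = 3650401; y_4 = 26·8109 + 3·70226 = 421512.
  From (x_4, y_4) = (3650401, 421512): x_5 = 26·3650401 + 75·3·421512 = 189750626; y_5 = 26·421512 + 3·3650401 = 21910515.
Step 3: Verify x_5² - 75·y_5² = 36005300067391876 - 36005300067391875 = 1 (should be 1). ✓

(x_1, y_1) = (26, 3); (x_5, y_5) = (189750626, 21910515).


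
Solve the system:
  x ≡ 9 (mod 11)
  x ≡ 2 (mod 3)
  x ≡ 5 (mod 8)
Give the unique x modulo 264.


Moduli 11, 3, 8 are pairwise coprime; by CRT there is a unique solution modulo M = 11 · 3 · 8 = 264.
Solve pairwise, accumulating the modulus:
  Start with x ≡ 9 (mod 11).
  Combine with x ≡ 2 (mod 3): since gcd(11, 3) = 1, we get a unique residue mod 33.
    Write x = 9 + 11·t and substitute into x ≡ 2 (mod 3): 11·t ≡ 2 − 9 = -7 (mod 3).
    Reduce coefficients mod 3: 2·t ≡ 2 (mod 3).
    The inverse of 2 mod 3 is 2 (since 2·2 = 4 = 1·3 + 1), so t ≡ 2·2 = 4 ≡ 1 (mod 3).
    Then x = 9 + 11·1 = 20, valid modulo lcm(11, 3) = 33: x ≡ 20 (mod 33).
  Combine with x ≡ 5 (mod 8): since gcd(33, 8) = 1, we get a unique residue mod 264.
    Write x = 20 + 33·t and substitute into x ≡ 5 (mod 8): 33·t ≡ 5 − 20 = -15 (mod 8).
    Reduce coefficients mod 8: 1·t ≡ 1 (mod 8).
    So t ≡ 1 (mod 8).
    Then x = 20 + 33·1 = 53, valid modulo lcm(33, 8) = 264: x ≡ 53 (mod 264).
Verify: 53 mod 11 = 9 ✓, 53 mod 3 = 2 ✓, 53 mod 8 = 5 ✓.

x ≡ 53 (mod 264).


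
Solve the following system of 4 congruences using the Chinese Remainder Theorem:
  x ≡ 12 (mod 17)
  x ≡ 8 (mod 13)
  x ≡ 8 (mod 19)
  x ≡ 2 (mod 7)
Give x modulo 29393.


Product of moduli M = 17 · 13 · 19 · 7 = 29393.
Merge one congruence at a time:
  Start: x ≡ 12 (mod 17).
  Combine with x ≡ 8 (mod 13); new modulus lcm = 221.
    Write x = 12 + 17·t and substitute into x ≡ 8 (mod 13): 17·t ≡ 8 − 12 = -4 (mod 13).
    Reduce coefficients mod 13: 4·t ≡ 9 (mod 13).
    The inverse of 4 mod 13 is 10 (since 4·10 = 40 = 3·13 + 1), so t ≡ 10·9 = 90 ≡ 12 (mod 13).
    Then x = 12 + 17·12 = 216, valid modulo lcm(17, 13) = 221: x ≡ 216 (mod 221).
  Combine with x ≡ 8 (mod 19); new modulus lcm = 4199.
    Write x = 216 + 221·t and substitute into x ≡ 8 (mod 19): 221·t ≡ 8 − 216 = -208 (mod 19).
    Reduce coefficients mod 19: 12·t ≡ 1 (mod 19).
    The inverse of 12 mod 19 is 8 (since 12·8 = 96 = 5·19 + 1), so t ≡ 8·1 = 8 ≡ 8 (mod 19).
    Then x = 216 + 221·8 = 1984, valid modulo lcm(221, 19) = 4199: x ≡ 1984 (mod 4199).
  Combine with x ≡ 2 (mod 7); new modulus lcm = 29393.
    Write x = 1984 + 4199·t and substitute into x ≡ 2 (mod 7): 4199·t ≡ 2 − 1984 = -1982 (mod 7).
    Reduce coefficients mod 7: 6·t ≡ 6 (mod 7).
    The inverse of 6 mod 7 is 6 (since 6·6 = 36 = 5·7 + 1), so t ≡ 6·6 = 36 ≡ 1 (mod 7).
    Then x = 1984 + 4199·1 = 6183, valid modulo lcm(4199, 7) = 29393: x ≡ 6183 (mod 29393).
Verify against each original: 6183 mod 17 = 12, 6183 mod 13 = 8, 6183 mod 19 = 8, 6183 mod 7 = 2.

x ≡ 6183 (mod 29393).


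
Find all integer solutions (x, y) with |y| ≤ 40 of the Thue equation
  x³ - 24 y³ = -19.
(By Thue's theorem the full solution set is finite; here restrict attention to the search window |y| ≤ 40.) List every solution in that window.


The equation is x³ - 24y³ = -19. For fixed y, x³ = 24·y³ − 19, so a solution requires the RHS to be a perfect cube.
Strategy: iterate y from -40 to 40, compute RHS = 24·y³ − 19, and check whether it is a (positive or negative) perfect cube.
Check small values of y:
  y = 0: RHS = -19 is not a perfect cube.
  y = 1: RHS = 5 is not a perfect cube.
  y = -1: RHS = -43 is not a perfect cube.
  y = 2: RHS = 173 is not a perfect cube.
  y = -2: RHS = -211 is not a perfect cube.
  y = 3: RHS = 629 is not a perfect cube.
  y = -3: RHS = -667 is not a perfect cube.
Continuing the search up to |y| = 40 finds no solutions either.
No (x, y) in the scanned range satisfies the equation.

No integer solutions with |y| ≤ 40.


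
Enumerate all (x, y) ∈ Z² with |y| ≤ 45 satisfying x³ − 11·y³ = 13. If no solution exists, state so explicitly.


The equation is x³ - 11y³ = 13. For fixed y, x³ = 11·y³ + 13, so a solution requires the RHS to be a perfect cube.
Strategy: iterate y from -45 to 45, compute RHS = 11·y³ + 13, and check whether it is a (positive or negative) perfect cube.
Check small values of y:
  y = 0: RHS = 13 is not a perfect cube.
  y = 1: RHS = 24 is not a perfect cube.
  y = -1: RHS = 2 is not a perfect cube.
  y = 2: RHS = 101 is not a perfect cube.
  y = -2: RHS = -75 is not a perfect cube.
  y = 3: RHS = 310 is not a perfect cube.
  y = -3: RHS = -284 is not a perfect cube.
Continuing the search up to |y| = 45 finds no solutions either.
No (x, y) in the scanned range satisfies the equation.

No integer solutions with |y| ≤ 45.


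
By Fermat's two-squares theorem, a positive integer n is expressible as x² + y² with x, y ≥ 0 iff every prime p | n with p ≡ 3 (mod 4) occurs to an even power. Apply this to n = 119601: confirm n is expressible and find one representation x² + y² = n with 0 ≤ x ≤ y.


Step 1: Factor n = 119601 = 3^2 · 97 · 137.
Step 2: Check the mod-4 condition on each prime factor: 3 ≡ 3 (mod 4), exponent 2 (must be even); 97 ≡ 1 (mod 4), exponent 1; 137 ≡ 1 (mod 4), exponent 1.
All primes ≡ 3 (mod 4) appear to even exponent (or don't appear), so by the two-squares theorem n IS expressible as a sum of two squares.
Step 3: Build a representation. Group n = k² · m with k = 3 and m = 97 · 137 = 13289 (a product of primes ≡ 1 (mod 4)); a representation of m scales to one of n via (k·x)² + (k·y)² = k²(x² + y²). Each prime p ≡ 1 (mod 4) is itself a sum of two squares; find a² by testing p − a² for a perfect square:
  97: 97 − 1² = 96, 97 − 2² = 93, 97 − 3² = 88, 97 − 4² = 81 = 9² ⇒ 97 = 4² + 9².
  137: 137 − 1² = 136, 137 − 2² = 133, 137 − 3² = 128, 137 − 4² = 121 = 11² ⇒ 137 = 4² + 11².
  Combine using the Brahmagupta–Fibonacci identity (a² + b²)(c² + d²) = (ac − bd)² + (ad + bc)² = (ac + bd)² + (ad − bc)²:
  97 · 137 = 13289: from (4² + 9²)(4² + 11²), take (4·4 − 9·11, 4·11 + 9·4) = (16 − 99, 44 + 36) = (-83, 80); dropping signs (only squares matter) gives (83, 80); check 83² + 80² = 6889 + 6400 = 13289 ✓.
  Scale by k = 3: (3·83, 3·80) = (249, 240).
Step 4: Order so x ≤ y and verify: 240² + 249² = 57600 + 62001 = 119601 = n. ✓

n = 119601 = 240² + 249² (one valid representation with x ≤ y).


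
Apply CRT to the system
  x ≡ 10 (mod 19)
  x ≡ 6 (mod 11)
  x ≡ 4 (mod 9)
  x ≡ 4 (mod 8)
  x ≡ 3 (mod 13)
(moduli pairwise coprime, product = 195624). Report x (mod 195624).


Product of moduli M = 19 · 11 · 9 · 8 · 13 = 195624.
Merge one congruence at a time:
  Start: x ≡ 10 (mod 19).
  Combine with x ≡ 6 (mod 11); new modulus lcm = 209.
    Write x = 10 + 19·t and substitute into x ≡ 6 (mod 11): 19·t ≡ 6 − 10 = -4 (mod 11).
    Reduce coefficients mod 11: 8·t ≡ 7 (mod 11).
    The inverse of 8 mod 11 is 7 (since 8·7 = 56 = 5·11 + 1), so t ≡ 7·7 = 49 ≡ 5 (mod 11).
    Then x = 10 + 19·5 = 105, valid modulo lcm(19, 11) = 209: x ≡ 105 (mod 209).
  Combine with x ≡ 4 (mod 9); new modulus lcm = 1881.
    Write x = 105 + 209·t and substitute into x ≡ 4 (mod 9): 209·t ≡ 4 − 105 = -101 (mod 9).
    Reduce coefficients mod 9: 2·t ≡ 7 (mod 9).
    The inverse of 2 mod 9 is 5 (since 2·5 = 10 = 1·9 + 1), so t ≡ 5·7 = 35 ≡ 8 (mod 9).
    Then x = 105 + 209·8 = 1777, valid modulo lcm(209, 9) = 1881: x ≡ 1777 (mod 1881).
  Combine with x ≡ 4 (mod 8); new modulus lcm = 15048.
    Write x = 1777 + 1881·t and substitute into x ≡ 4 (mod 8): 1881·t ≡ 4 − 1777 = -1773 (mod 8).
    Reduce coefficients mod 8: 1·t ≡ 3 (mod 8).
    So t ≡ 3 (mod 8).
    Then x = 1777 + 1881·3 = 7420, valid modulo lcm(1881, 8) = 15048: x ≡ 7420 (mod 15048).
  Combine with x ≡ 3 (mod 13); new modulus lcm = 195624.
    Write x = 7420 + 15048·t and substitute into x ≡ 3 (mod 13): 15048·t ≡ 3 − 7420 = -7417 (mod 13).
    Reduce coefficients mod 13: 7·t ≡ 6 (mod 13).
    The inverse of 7 mod 13 is 2 (since 7·2 = 14 = 1·13 + 1), so t ≡ 2·6 = 12 ≡ 12 (mod 13).
    Then x = 7420 + 15048·12 = 187996, valid modulo lcm(15048, 13) = 195624: x ≡ 187996 (mod 195624).
Verify against each original: 187996 mod 19 = 10, 187996 mod 11 = 6, 187996 mod 9 = 4, 187996 mod 8 = 4, 187996 mod 13 = 3.

x ≡ 187996 (mod 195624).


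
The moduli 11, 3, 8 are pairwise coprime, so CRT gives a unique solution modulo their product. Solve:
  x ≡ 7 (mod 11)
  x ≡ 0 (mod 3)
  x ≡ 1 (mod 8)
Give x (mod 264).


Moduli 11, 3, 8 are pairwise coprime; by CRT there is a unique solution modulo M = 11 · 3 · 8 = 264.
Solve pairwise, accumulating the modulus:
  Start with x ≡ 7 (mod 11).
  Combine with x ≡ 0 (mod 3): since gcd(11, 3) = 1, we get a unique residue mod 33.
    Write x = 7 + 11·t and substitute into x ≡ 0 (mod 3): 11·t ≡ 0 − 7 = -7 (mod 3).
    Reduce coefficients mod 3: 2·t ≡ 2 (mod 3).
    The inverse of 2 mod 3 is 2 (since 2·2 = 4 = 1·3 + 1), so t ≡ 2·2 = 4 ≡ 1 (mod 3).
    Then x = 7 + 11·1 = 18, valid modulo lcm(11, 3) = 33: x ≡ 18 (mod 33).
  Combine with x ≡ 1 (mod 8): since gcd(33, 8) = 1, we get a unique residue mod 264.
    Write x = 18 + 33·t and substitute into x ≡ 1 (mod 8): 33·t ≡ 1 − 18 = -17 (mod 8).
    Reduce coefficients mod 8: 1·t ≡ 7 (mod 8).
    So t ≡ 7 (mod 8).
    Then x = 18 + 33·7 = 249, valid modulo lcm(33, 8) = 264: x ≡ 249 (mod 264).
Verify: 249 mod 11 = 7 ✓, 249 mod 3 = 0 ✓, 249 mod 8 = 1 ✓.

x ≡ 249 (mod 264).


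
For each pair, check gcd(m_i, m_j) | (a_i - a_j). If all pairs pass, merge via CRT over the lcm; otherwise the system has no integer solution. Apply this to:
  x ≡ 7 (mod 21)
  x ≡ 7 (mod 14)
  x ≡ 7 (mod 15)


Moduli 21, 14, 15 are not pairwise coprime, so CRT works modulo lcm(m_i) when all pairwise compatibility conditions hold.
Pairwise compatibility: gcd(m_i, m_j) must divide a_i - a_j for every pair.
Merge one congruence at a time:
  Start: x ≡ 7 (mod 21).
  Combine with x ≡ 7 (mod 14): gcd(21, 14) = 7; 7 - 7 = 0, which IS divisible by 7, so compatible.
    Write x = 7 + 21·t and substitute into x ≡ 7 (mod 14): 21·t ≡ 7 − 7 = 0 (mod 14).
    Divide the congruence (and modulus) by g = 7: 3·t ≡ 0 (mod 2).
    Reduce coefficients mod 2: 1·t ≡ 0 (mod 2).
    So t ≡ 0 (mod 2).
    Then x = 7 + 21·0 = 7, valid modulo lcm(21, 14) = 42: x ≡ 7 (mod 42).
  Combine with x ≡ 7 (mod 15): gcd(42, 15) = 3; 7 - 7 = 0, which IS divisible by 3, so compatible.
    Write x = 7 + 42·t and substitute into x ≡ 7 (mod 15): 42·t ≡ 7 − 7 = 0 (mod 15).
    Divide the congruence (and modulus) by g = 3: 14·t ≡ 0 (mod 5).
    Reduce coefficients mod 5: 4·t ≡ 0 (mod 5).
    The inverse of 4 mod 5 is 4 (since 4·4 = 16 = 3·5 + 1), so t ≡ 4·0 = 0 ≡ 0 (mod 5).
    Then x = 7 + 42·0 = 7, valid modulo lcm(42, 15) = 210: x ≡ 7 (mod 210).
Verify: 7 mod 21 = 7, 7 mod 14 = 7, 7 mod 15 = 7.

x ≡ 7 (mod 210).


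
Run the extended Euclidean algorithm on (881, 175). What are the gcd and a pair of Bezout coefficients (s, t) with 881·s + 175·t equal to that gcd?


Euclidean algorithm on (881, 175) — divide until remainder is 0:
  881 = 5 · 175 + 6
  175 = 29 · 6 + 1
  6 = 6 · 1 + 0
gcd(881, 175) = 1.
Track Bezout coefficients alongside the remainders: start with r₀ = 881 = a·1 + b·0 (s = 1, t = 0) and r₁ = 175 = a·0 + b·1 (s = 0, t = 1); each new remainder r_{k+1} = r_{k-1} − q_k·r_k inherits s_{k+1} = s_{k-1} − q_k·s_k, t_{k+1} = t_{k-1} − q_k·t_k, so r_k = a·s_k + b·t_k at every step:
  q = 5: r = 6, s = 1 − 5·0 = 1, t = 0 − 5·1 = -5  (check: 881·1 + 175·(-5) = 6)
  q = 29: r = 1, s = 0 − 29·1 = -29, t = 1 − 29·(-5) = 146  (check: 881·(-29) + 175·146 = 1)
The row with r = 1 (the gcd) gives the Bezout coefficients s = -29, t = 146.
Result: 881 · (-29) + 175 · (146) = 1.

gcd(881, 175) = 1; s = -29, t = 146 (check: 881·(-29) + 175·146 = 1).


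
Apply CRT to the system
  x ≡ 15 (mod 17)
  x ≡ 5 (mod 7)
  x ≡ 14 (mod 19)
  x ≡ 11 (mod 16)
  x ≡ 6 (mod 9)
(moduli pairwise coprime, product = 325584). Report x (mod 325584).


Product of moduli M = 17 · 7 · 19 · 16 · 9 = 325584.
Merge one congruence at a time:
  Start: x ≡ 15 (mod 17).
  Combine with x ≡ 5 (mod 7); new modulus lcm = 119.
    Write x = 15 + 17·t and substitute into x ≡ 5 (mod 7): 17·t ≡ 5 − 15 = -10 (mod 7).
    Reduce coefficients mod 7: 3·t ≡ 4 (mod 7).
    The inverse of 3 mod 7 is 5 (since 3·5 = 15 = 2·7 + 1), so t ≡ 5·4 = 20 ≡ 6 (mod 7).
    Then x = 15 + 17·6 = 117, valid modulo lcm(17, 7) = 119: x ≡ 117 (mod 119).
  Combine with x ≡ 14 (mod 19); new modulus lcm = 2261.
    Write x = 117 + 119·t and substitute into x ≡ 14 (mod 19): 119·t ≡ 14 − 117 = -103 (mod 19).
    Reduce coefficients mod 19: 5·t ≡ 11 (mod 19).
    The inverse of 5 mod 19 is 4 (since 5·4 = 20 = 1·19 + 1), so t ≡ 4·11 = 44 ≡ 6 (mod 19).
    Then x = 117 + 119·6 = 831, valid modulo lcm(119, 19) = 2261: x ≡ 831 (mod 2261).
  Combine with x ≡ 11 (mod 16); new modulus lcm = 36176.
    Write x = 831 + 2261·t and substitute into x ≡ 11 (mod 16): 2261·t ≡ 11 − 831 = -820 (mod 16).
    Reduce coefficients mod 16: 5·t ≡ 12 (mod 16).
    The inverse of 5 mod 16 is 13 (since 5·13 = 65 = 4·16 + 1), so t ≡ 13·12 = 156 ≡ 12 (mod 16).
    Then x = 831 + 2261·12 = 27963, valid modulo lcm(2261, 16) = 36176: x ≡ 27963 (mod 36176).
  Combine with x ≡ 6 (mod 9); new modulus lcm = 325584.
    Write x = 27963 + 36176·t and substitute into x ≡ 6 (mod 9): 36176·t ≡ 6 − 27963 = -27957 (mod 9).
    Reduce coefficients mod 9: 5·t ≡ 6 (mod 9).
    The inverse of 5 mod 9 is 2 (since 5·2 = 10 = 1·9 + 1), so t ≡ 2·6 = 12 ≡ 3 (mod 9).
    Then x = 27963 + 36176·3 = 136491, valid modulo lcm(36176, 9) = 325584: x ≡ 136491 (mod 325584).
Verify against each original: 136491 mod 17 = 15, 136491 mod 7 = 5, 136491 mod 19 = 14, 136491 mod 16 = 11, 136491 mod 9 = 6.

x ≡ 136491 (mod 325584).


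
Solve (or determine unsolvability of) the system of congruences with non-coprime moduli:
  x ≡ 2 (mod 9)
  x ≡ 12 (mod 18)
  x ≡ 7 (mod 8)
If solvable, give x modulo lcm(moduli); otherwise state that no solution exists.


Moduli 9, 18, 8 are not pairwise coprime, so CRT works modulo lcm(m_i) when all pairwise compatibility conditions hold.
Pairwise compatibility: gcd(m_i, m_j) must divide a_i - a_j for every pair.
Merge one congruence at a time:
  Start: x ≡ 2 (mod 9).
  Combine with x ≡ 12 (mod 18): gcd(9, 18) = 9, and 12 - 2 = 10 is NOT divisible by 9.
    ⇒ system is inconsistent (no integer solution).

No solution (the system is inconsistent).


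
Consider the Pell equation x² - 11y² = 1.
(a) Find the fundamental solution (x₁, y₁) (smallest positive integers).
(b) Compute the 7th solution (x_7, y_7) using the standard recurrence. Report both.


Step 1: Find the fundamental solution (x₁, y₁) of x² - 11y² = 1.
  Expand √11 as a continued fraction. a₀ = ⌊√11⌋ = 3; iterate m_{k+1} = d_k·a_k − m_k, d_{k+1} = (11 − m_{k+1}²)/d_k, a_{k+1} = ⌊(a₀ + m_{k+1})/d_{k+1}⌋ (starting m₀ = 0, d₀ = 1), with convergents p_k = a_k·p_{k-1} + p_{k-2}, q_k = a_k·q_{k-1} + q_{k-2} (p₋₁ = 1, q₋₁ = 0):
  k = 0: a₀ = 3; p₀/q₀ = 3/1; p₀² − 11·q₀² = 9 − 11 = -2.
  k = 1: m = 3, d = 2, a = ⌊(3 + 3)/2⌋ = 3; p/q = (3·3 + 1)/(3·1 + 0) = 10/3; p² − 11·q² = 100 − 99 = 1.
  The first convergent with p² − 11·q² = 1 gives the fundamental solution (x₁, y₁) = (10, 3).
Step 2: Apply the recurrence (x_{n+1}, y_{n+1}) = (x₁x_n + 11y₁y_n, x₁y_n + y₁x_n) repeatedly.
  From (x_1, y_1) = (10, 3): x_2 = 10·10 + 11·3·3 = 199; y_2 = 10·3 + 3·10 = 60.
  From (x_2, y_2) = (199, 60): x_3 = 10·199 + 11·3·60 = 3970; y_3 = 10·60 + 3·199 = 1197.
  From (x_3, y_3) = (3970, 1197): x_4 = 10·3970 + 11·3·1197 = 79201; y_4 = 10·1197 + 3·3970 = 23880.
  From (x_4, y_4) = (79201, 23880): x_5 = 10·79201 + 11·3·23880 = 1580050; y_5 = 10·23880 + 3·79201 = 476403.
  From (x_5, y_5) = (1580050, 476403): x_6 = 10·1580050 + 11·3·476403 = 31521799; y_6 = 10·476403 + 3·1580050 = 9504180.
  From (x_6, y_6) = (31521799, 9504180): x_7 = 10·31521799 + 11·3·9504180 = 628855930; y_7 = 10·9504180 + 3·31521799 = 189607197.
Step 3: Verify x_7² - 11·y_7² = 395459780696164900 - 395459780696164899 = 1 (should be 1). ✓

(x_1, y_1) = (10, 3); (x_7, y_7) = (628855930, 189607197).


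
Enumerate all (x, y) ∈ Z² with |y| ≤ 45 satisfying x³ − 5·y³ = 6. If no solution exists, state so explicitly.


The equation is x³ - 5y³ = 6. For fixed y, x³ = 5·y³ + 6, so a solution requires the RHS to be a perfect cube.
Strategy: iterate y from -45 to 45, compute RHS = 5·y³ + 6, and check whether it is a (positive or negative) perfect cube.
Check small values of y:
  y = 0: RHS = 6 is not a perfect cube.
  y = 1: RHS = 11 is not a perfect cube.
  y = -1: RHS = 1 = (1)³ ⇒ x = 1 works.
  y = 2: RHS = 46 is not a perfect cube.
  y = -2: RHS = -34 is not a perfect cube.
  y = 3: RHS = 141 is not a perfect cube.
  y = -3: RHS = -129 is not a perfect cube.
Continuing the search up to |y| = 45 finds no further solutions beyond those listed.
Collected solutions: (1, -1).

Solutions (with |y| ≤ 45): (1, -1).


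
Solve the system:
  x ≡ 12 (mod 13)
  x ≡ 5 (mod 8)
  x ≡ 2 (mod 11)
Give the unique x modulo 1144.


Moduli 13, 8, 11 are pairwise coprime; by CRT there is a unique solution modulo M = 13 · 8 · 11 = 1144.
Solve pairwise, accumulating the modulus:
  Start with x ≡ 12 (mod 13).
  Combine with x ≡ 5 (mod 8): since gcd(13, 8) = 1, we get a unique residue mod 104.
    Write x = 12 + 13·t and substitute into x ≡ 5 (mod 8): 13·t ≡ 5 − 12 = -7 (mod 8).
    Reduce coefficients mod 8: 5·t ≡ 1 (mod 8).
    The inverse of 5 mod 8 is 5 (since 5·5 = 25 = 3·8 + 1), so t ≡ 5·1 = 5 ≡ 5 (mod 8).
    Then x = 12 + 13·5 = 77, valid modulo lcm(13, 8) = 104: x ≡ 77 (mod 104).
  Combine with x ≡ 2 (mod 11): since gcd(104, 11) = 1, we get a unique residue mod 1144.
    Write x = 77 + 104·t and substitute into x ≡ 2 (mod 11): 104·t ≡ 2 − 77 = -75 (mod 11).
    Reduce coefficients mod 11: 5·t ≡ 2 (mod 11).
    The inverse of 5 mod 11 is 9 (since 5·9 = 45 = 4·11 + 1), so t ≡ 9·2 = 18 ≡ 7 (mod 11).
    Then x = 77 + 104·7 = 805, valid modulo lcm(104, 11) = 1144: x ≡ 805 (mod 1144).
Verify: 805 mod 13 = 12 ✓, 805 mod 8 = 5 ✓, 805 mod 11 = 2 ✓.

x ≡ 805 (mod 1144).


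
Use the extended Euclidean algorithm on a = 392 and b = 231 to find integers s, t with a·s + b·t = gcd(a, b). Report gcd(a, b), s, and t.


Euclidean algorithm on (392, 231) — divide until remainder is 0:
  392 = 1 · 231 + 161
  231 = 1 · 161 + 70
  161 = 2 · 70 + 21
  70 = 3 · 21 + 7
  21 = 3 · 7 + 0
gcd(392, 231) = 7.
Track Bezout coefficients alongside the remainders: start with r₀ = 392 = a·1 + b·0 (s = 1, t = 0) and r₁ = 231 = a·0 + b·1 (s = 0, t = 1); each new remainder r_{k+1} = r_{k-1} − q_k·r_k inherits s_{k+1} = s_{k-1} − q_k·s_k, t_{k+1} = t_{k-1} − q_k·t_k, so r_k = a·s_k + b·t_k at every step:
  q = 1: r = 161, s = 1 − 1·0 = 1, t = 0 − 1·1 = -1  (check: 392·1 + 231·(-1) = 161)
  q = 1: r = 70, s = 0 − 1·1 = -1, t = 1 − 1·(-1) = 2  (check: 392·(-1) + 231·2 = 70)
  q = 2: r = 21, s = 1 − 2·(-1) = 3, t = -1 − 2·2 = -5  (check: 392·3 + 231·(-5) = 21)
  q = 3: r = 7, s = -1 − 3·3 = -10, t = 2 − 3·(-5) = 17  (check: 392·(-10) + 231·17 = 7)
The row with r = 7 (the gcd) gives the Bezout coefficients s = -10, t = 17.
Result: 392 · (-10) + 231 · (17) = 7.

gcd(392, 231) = 7; s = -10, t = 17 (check: 392·(-10) + 231·17 = 7).


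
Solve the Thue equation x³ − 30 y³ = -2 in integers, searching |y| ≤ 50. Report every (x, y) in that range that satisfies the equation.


The equation is x³ - 30y³ = -2. For fixed y, x³ = 30·y³ − 2, so a solution requires the RHS to be a perfect cube.
Strategy: iterate y from -50 to 50, compute RHS = 30·y³ − 2, and check whether it is a (positive or negative) perfect cube.
Check small values of y:
  y = 0: RHS = -2 is not a perfect cube.
  y = 1: RHS = 28 is not a perfect cube.
  y = -1: RHS = -32 is not a perfect cube.
  y = 2: RHS = 238 is not a perfect cube.
  y = -2: RHS = -242 is not a perfect cube.
  y = 3: RHS = 808 is not a perfect cube.
  y = -3: RHS = -812 is not a perfect cube.
Continuing the search up to |y| = 50 finds no solutions either.
No (x, y) in the scanned range satisfies the equation.

No integer solutions with |y| ≤ 50.


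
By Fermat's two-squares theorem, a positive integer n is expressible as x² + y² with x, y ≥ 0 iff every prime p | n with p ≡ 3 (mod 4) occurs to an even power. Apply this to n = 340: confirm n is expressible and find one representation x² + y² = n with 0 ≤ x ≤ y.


Step 1: Factor n = 340 = 2^2 · 5 · 17.
Step 2: Check the mod-4 condition on each prime factor: 2 = 2 (special); 5 ≡ 1 (mod 4), exponent 1; 17 ≡ 1 (mod 4), exponent 1.
All primes ≡ 3 (mod 4) appear to even exponent (or don't appear), so by the two-squares theorem n IS expressible as a sum of two squares.
Step 3: Build a representation. Group n = k² · m with k = 2 and m = 5 · 17 = 85 (a product of primes ≡ 1 (mod 4)); a representation of m scales to one of n via (k·x)² + (k·y)² = k²(x² + y²). Each prime p ≡ 1 (mod 4) is itself a sum of two squares; find a² by testing p − a² for a perfect square:
  5: 5 − 1² = 4 = 2² ⇒ 5 = 1² + 2².
  17: 17 − 1² = 16 = 4² ⇒ 17 = 1² + 4².
  Combine using the Brahmagupta–Fibonacci identity (a² + b²)(c² + d²) = (ac − bd)² + (ad + bc)² = (ac + bd)² + (ad − bc)²:
  5 · 17 = 85: from (1² + 2²)(1² + 4²), take (1·1 − 2·4, 1·4 + 2·1) = (1 − 8, 4 + 2) = (-7, 6); dropping signs (only squares matter) gives (7, 6); check 7² + 6² = 49 + 36 = 85 ✓.
  Scale by k = 2: (2·7, 2·6) = (14, 12).
Step 4: Order so x ≤ y and verify: 12² + 14² = 144 + 196 = 340 = n. ✓

n = 340 = 12² + 14² (one valid representation with x ≤ y).


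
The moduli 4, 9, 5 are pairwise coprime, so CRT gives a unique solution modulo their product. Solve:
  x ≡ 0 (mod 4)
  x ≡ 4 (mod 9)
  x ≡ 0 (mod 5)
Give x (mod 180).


Moduli 4, 9, 5 are pairwise coprime; by CRT there is a unique solution modulo M = 4 · 9 · 5 = 180.
Solve pairwise, accumulating the modulus:
  Start with x ≡ 0 (mod 4).
  Combine with x ≡ 4 (mod 9): since gcd(4, 9) = 1, we get a unique residue mod 36.
    Write x = 0 + 4·t and substitute into x ≡ 4 (mod 9): 4·t ≡ 4 − 0 = 4 (mod 9).
    The inverse of 4 mod 9 is 7 (since 4·7 = 28 = 3·9 + 1), so t ≡ 7·4 = 28 ≡ 1 (mod 9).
    Then x = 0 + 4·1 = 4, valid modulo lcm(4, 9) = 36: x ≡ 4 (mod 36).
  Combine with x ≡ 0 (mod 5): since gcd(36, 5) = 1, we get a unique residue mod 180.
    Write x = 4 + 36·t and substitute into x ≡ 0 (mod 5): 36·t ≡ 0 − 4 = -4 (mod 5).
    Reduce coefficients mod 5: 1·t ≡ 1 (mod 5).
    So t ≡ 1 (mod 5).
    Then x = 4 + 36·1 = 40, valid modulo lcm(36, 5) = 180: x ≡ 40 (mod 180).
Verify: 40 mod 4 = 0 ✓, 40 mod 9 = 4 ✓, 40 mod 5 = 0 ✓.

x ≡ 40 (mod 180).


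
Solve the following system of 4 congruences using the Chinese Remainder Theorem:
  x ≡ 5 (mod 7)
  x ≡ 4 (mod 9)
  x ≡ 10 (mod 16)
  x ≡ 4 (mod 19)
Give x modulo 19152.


Product of moduli M = 7 · 9 · 16 · 19 = 19152.
Merge one congruence at a time:
  Start: x ≡ 5 (mod 7).
  Combine with x ≡ 4 (mod 9); new modulus lcm = 63.
    Write x = 5 + 7·t and substitute into x ≡ 4 (mod 9): 7·t ≡ 4 − 5 = -1 (mod 9).
    Reduce coefficients mod 9: 7·t ≡ 8 (mod 9).
    The inverse of 7 mod 9 is 4 (since 7·4 = 28 = 3·9 + 1), so t ≡ 4·8 = 32 ≡ 5 (mod 9).
    Then x = 5 + 7·5 = 40, valid modulo lcm(7, 9) = 63: x ≡ 40 (mod 63).
  Combine with x ≡ 10 (mod 16); new modulus lcm = 1008.
    Write x = 40 + 63·t and substitute into x ≡ 10 (mod 16): 63·t ≡ 10 − 40 = -30 (mod 16).
    Reduce coefficients mod 16: 15·t ≡ 2 (mod 16).
    The inverse of 15 mod 16 is 15 (since 15·15 = 225 = 14·16 + 1), so t ≡ 15·2 = 30 ≡ 14 (mod 16).
    Then x = 40 + 63·14 = 922, valid modulo lcm(63, 16) = 1008: x ≡ 922 (mod 1008).
  Combine with x ≡ 4 (mod 19); new modulus lcm = 19152.
    Write x = 922 + 1008·t and substitute into x ≡ 4 (mod 19): 1008·t ≡ 4 − 922 = -918 (mod 19).
    Reduce coefficients mod 19: 1·t ≡ 13 (mod 19).
    So t ≡ 13 (mod 19).
    Then x = 922 + 1008·13 = 14026, valid modulo lcm(1008, 19) = 19152: x ≡ 14026 (mod 19152).
Verify against each original: 14026 mod 7 = 5, 14026 mod 9 = 4, 14026 mod 16 = 10, 14026 mod 19 = 4.

x ≡ 14026 (mod 19152).


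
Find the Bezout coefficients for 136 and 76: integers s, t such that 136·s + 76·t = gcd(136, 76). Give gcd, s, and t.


Euclidean algorithm on (136, 76) — divide until remainder is 0:
  136 = 1 · 76 + 60
  76 = 1 · 60 + 16
  60 = 3 · 16 + 12
  16 = 1 · 12 + 4
  12 = 3 · 4 + 0
gcd(136, 76) = 4.
Track Bezout coefficients alongside the remainders: start with r₀ = 136 = a·1 + b·0 (s = 1, t = 0) and r₁ = 76 = a·0 + b·1 (s = 0, t = 1); each new remainder r_{k+1} = r_{k-1} − q_k·r_k inherits s_{k+1} = s_{k-1} − q_k·s_k, t_{k+1} = t_{k-1} − q_k·t_k, so r_k = a·s_k + b·t_k at every step:
  q = 1: r = 60, s = 1 − 1·0 = 1, t = 0 − 1·1 = -1  (check: 136·1 + 76·(-1) = 60)
  q = 1: r = 16, s = 0 − 1·1 = -1, t = 1 − 1·(-1) = 2  (check: 136·(-1) + 76·2 = 16)
  q = 3: r = 12, s = 1 − 3·(-1) = 4, t = -1 − 3·2 = -7  (check: 136·4 + 76·(-7) = 12)
  q = 1: r = 4, s = -1 − 1·4 = -5, t = 2 − 1·(-7) = 9  (check: 136·(-5) + 76·9 = 4)
The row with r = 4 (the gcd) gives the Bezout coefficients s = -5, t = 9.
Result: 136 · (-5) + 76 · (9) = 4.

gcd(136, 76) = 4; s = -5, t = 9 (check: 136·(-5) + 76·9 = 4).


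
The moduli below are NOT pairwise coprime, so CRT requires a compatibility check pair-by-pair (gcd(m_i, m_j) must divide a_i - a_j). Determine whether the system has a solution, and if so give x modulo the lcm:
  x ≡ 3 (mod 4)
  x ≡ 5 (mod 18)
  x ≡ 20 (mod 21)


Moduli 4, 18, 21 are not pairwise coprime, so CRT works modulo lcm(m_i) when all pairwise compatibility conditions hold.
Pairwise compatibility: gcd(m_i, m_j) must divide a_i - a_j for every pair.
Merge one congruence at a time:
  Start: x ≡ 3 (mod 4).
  Combine with x ≡ 5 (mod 18): gcd(4, 18) = 2; 5 - 3 = 2, which IS divisible by 2, so compatible.
    Write x = 3 + 4·t and substitute into x ≡ 5 (mod 18): 4·t ≡ 5 − 3 = 2 (mod 18).
    Divide the congruence (and modulus) by g = 2: 2·t ≡ 1 (mod 9).
    The inverse of 2 mod 9 is 5 (since 2·5 = 10 = 1·9 + 1), so t ≡ 5·1 = 5 ≡ 5 (mod 9).
    Then x = 3 + 4·5 = 23, valid modulo lcm(4, 18) = 36: x ≡ 23 (mod 36).
  Combine with x ≡ 20 (mod 21): gcd(36, 21) = 3; 20 - 23 = -3, which IS divisible by 3, so compatible.
    Write x = 23 + 36·t and substitute into x ≡ 20 (mod 21): 36·t ≡ 20 − 23 = -3 (mod 21).
    Divide the congruence (and modulus) by g = 3: 12·t ≡ -1 (mod 7).
    Reduce coefficients mod 7: 5·t ≡ 6 (mod 7).
    The inverse of 5 mod 7 is 3 (since 5·3 = 15 = 2·7 + 1), so t ≡ 3·6 = 18 ≡ 4 (mod 7).
    Then x = 23 + 36·4 = 167, valid modulo lcm(36, 21) = 252: x ≡ 167 (mod 252).
Verify: 167 mod 4 = 3, 167 mod 18 = 5, 167 mod 21 = 20.

x ≡ 167 (mod 252).


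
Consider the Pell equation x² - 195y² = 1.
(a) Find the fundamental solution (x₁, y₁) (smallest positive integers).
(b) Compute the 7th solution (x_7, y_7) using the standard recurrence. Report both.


Step 1: Find the fundamental solution (x₁, y₁) of x² - 195y² = 1.
  Expand √195 as a continued fraction. a₀ = ⌊√195⌋ = 13; iterate m_{k+1} = d_k·a_k − m_k, d_{k+1} = (195 − m_{k+1}²)/d_k, a_{k+1} = ⌊(a₀ + m_{k+1})/d_{k+1}⌋ (starting m₀ = 0, d₀ = 1), with convergents p_k = a_k·p_{k-1} + p_{k-2}, q_k = a_k·q_{k-1} + q_{k-2} (p₋₁ = 1, q₋₁ = 0):
  k = 0: a₀ = 13; p₀/q₀ = 13/1; p₀² − 195·q₀² = 169 − 195 = -26.
  k = 1: m = 13, d = 26, a = ⌊(13 + 13)/26⌋ = 1; p/q = (1·13 + 1)/(1·1 + 0) = 14/1; p² − 195·q² = 196 − 195 = 1.
  The first convergent with p² − 195·q² = 1 gives the fundamental solution (x₁, y₁) = (14, 1).
Step 2: Apply the recurrence (x_{n+1}, y_{n+1}) = (x₁x_n + 195y₁y_n, x₁y_n + y₁x_n) repeatedly.
  From (x_1, y_1) = (14, 1): x_2 = 14·14 + 195·1·1 = 391; y_2 = 14·1 + 1·14 = 28.
  From (x_2, y_2) = (391, 28): x_3 = 14·391 + 195·1·28 = 10934; y_3 = 14·28 + 1·391 = 783.
  From (x_3, y_3) = (10934, 783): x_4 = 14·10934 + 195·1·783 = 305761; y_4 = 14·783 + 1·10934 = 21896.
  From (x_4, y_4) = (305761, 21896): x_5 = 14·305761 + 195·1·21896 = 8550374; y_5 = 14·21896 + 1·305761 = 612305.
  From (x_5, y_5) = (8550374, 612305): x_6 = 14·8550374 + 195·1·612305 = 239104711; y_6 = 14·612305 + 1·8550374 = 17122644.
  From (x_6, y_6) = (239104711, 17122644): x_7 = 14·239104711 + 195·1·17122644 = 6686381534; y_7 = 14·17122644 + 1·239104711 = 478821727.
Step 3: Verify x_7² - 195·y_7² = 44707698018216193156 - 44707698018216193155 = 1 (should be 1). ✓

(x_1, y_1) = (14, 1); (x_7, y_7) = (6686381534, 478821727).


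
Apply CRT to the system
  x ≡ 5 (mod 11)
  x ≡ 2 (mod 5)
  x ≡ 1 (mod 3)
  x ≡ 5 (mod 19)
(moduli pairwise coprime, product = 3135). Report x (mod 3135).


Product of moduli M = 11 · 5 · 3 · 19 = 3135.
Merge one congruence at a time:
  Start: x ≡ 5 (mod 11).
  Combine with x ≡ 2 (mod 5); new modulus lcm = 55.
    Write x = 5 + 11·t and substitute into x ≡ 2 (mod 5): 11·t ≡ 2 − 5 = -3 (mod 5).
    Reduce coefficients mod 5: 1·t ≡ 2 (mod 5).
    So t ≡ 2 (mod 5).
    Then x = 5 + 11·2 = 27, valid modulo lcm(11, 5) = 55: x ≡ 27 (mod 55).
  Combine with x ≡ 1 (mod 3); new modulus lcm = 165.
    Write x = 27 + 55·t and substitute into x ≡ 1 (mod 3): 55·t ≡ 1 − 27 = -26 (mod 3).
    Reduce coefficients mod 3: 1·t ≡ 1 (mod 3).
    So t ≡ 1 (mod 3).
    Then x = 27 + 55·1 = 82, valid modulo lcm(55, 3) = 165: x ≡ 82 (mod 165).
  Combine with x ≡ 5 (mod 19); new modulus lcm = 3135.
    Write x = 82 + 165·t and substitute into x ≡ 5 (mod 19): 165·t ≡ 5 − 82 = -77 (mod 19).
    Reduce coefficients mod 19: 13·t ≡ 18 (mod 19).
    The inverse of 13 mod 19 is 3 (since 13·3 = 39 = 2·19 + 1), so t ≡ 3·18 = 54 ≡ 16 (mod 19).
    Then x = 82 + 165·16 = 2722, valid modulo lcm(165, 19) = 3135: x ≡ 2722 (mod 3135).
Verify against each original: 2722 mod 11 = 5, 2722 mod 5 = 2, 2722 mod 3 = 1, 2722 mod 19 = 5.

x ≡ 2722 (mod 3135).


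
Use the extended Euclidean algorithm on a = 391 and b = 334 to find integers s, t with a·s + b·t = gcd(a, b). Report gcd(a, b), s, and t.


Euclidean algorithm on (391, 334) — divide until remainder is 0:
  391 = 1 · 334 + 57
  334 = 5 · 57 + 49
  57 = 1 · 49 + 8
  49 = 6 · 8 + 1
  8 = 8 · 1 + 0
gcd(391, 334) = 1.
Track Bezout coefficients alongside the remainders: start with r₀ = 391 = a·1 + b·0 (s = 1, t = 0) and r₁ = 334 = a·0 + b·1 (s = 0, t = 1); each new remainder r_{k+1} = r_{k-1} − q_k·r_k inherits s_{k+1} = s_{k-1} − q_k·s_k, t_{k+1} = t_{k-1} − q_k·t_k, so r_k = a·s_k + b·t_k at every step:
  q = 1: r = 57, s = 1 − 1·0 = 1, t = 0 − 1·1 = -1  (check: 391·1 + 334·(-1) = 57)
  q = 5: r = 49, s = 0 − 5·1 = -5, t = 1 − 5·(-1) = 6  (check: 391·(-5) + 334·6 = 49)
  q = 1: r = 8, s = 1 − 1·(-5) = 6, t = -1 − 1·6 = -7  (check: 391·6 + 334·(-7) = 8)
  q = 6: r = 1, s = -5 − 6·6 = -41, t = 6 − 6·(-7) = 48  (check: 391·(-41) + 334·48 = 1)
The row with r = 1 (the gcd) gives the Bezout coefficients s = -41, t = 48.
Result: 391 · (-41) + 334 · (48) = 1.

gcd(391, 334) = 1; s = -41, t = 48 (check: 391·(-41) + 334·48 = 1).


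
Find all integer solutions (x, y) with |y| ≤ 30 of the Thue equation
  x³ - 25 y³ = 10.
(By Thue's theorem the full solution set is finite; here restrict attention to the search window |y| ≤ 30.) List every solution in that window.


The equation is x³ - 25y³ = 10. For fixed y, x³ = 25·y³ + 10, so a solution requires the RHS to be a perfect cube.
Strategy: iterate y from -30 to 30, compute RHS = 25·y³ + 10, and check whether it is a (positive or negative) perfect cube.
Check small values of y:
  y = 0: RHS = 10 is not a perfect cube.
  y = 1: RHS = 35 is not a perfect cube.
  y = -1: RHS = -15 is not a perfect cube.
  y = 2: RHS = 210 is not a perfect cube.
  y = -2: RHS = -190 is not a perfect cube.
  y = 3: RHS = 685 is not a perfect cube.
  y = -3: RHS = -665 is not a perfect cube.
Continuing the search up to |y| = 30 finds no solutions either.
No (x, y) in the scanned range satisfies the equation.

No integer solutions with |y| ≤ 30.


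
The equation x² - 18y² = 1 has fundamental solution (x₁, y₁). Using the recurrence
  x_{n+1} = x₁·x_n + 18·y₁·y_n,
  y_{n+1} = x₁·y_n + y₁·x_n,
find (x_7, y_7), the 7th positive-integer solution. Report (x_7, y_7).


Step 1: Find the fundamental solution (x₁, y₁) of x² - 18y² = 1.
  Expand √18 as a continued fraction. a₀ = ⌊√18⌋ = 4; iterate m_{k+1} = d_k·a_k − m_k, d_{k+1} = (18 − m_{k+1}²)/d_k, a_{k+1} = ⌊(a₀ + m_{k+1})/d_{k+1}⌋ (starting m₀ = 0, d₀ = 1), with convergents p_k = a_k·p_{k-1} + p_{k-2}, q_k = a_k·q_{k-1} + q_{k-2} (p₋₁ = 1, q₋₁ = 0):
  k = 0: a₀ = 4; p₀/q₀ = 4/1; p₀² − 18·q₀² = 16 − 18 = -2.
  k = 1: m = 4, d = 2, a = ⌊(4 + 4)/2⌋ = 4; p/q = (4·4 + 1)/(4·1 + 0) = 17/4; p² − 18·q² = 289 − 288 = 1.
  The first convergent with p² − 18·q² = 1 gives the fundamental solution (x₁, y₁) = (17, 4).
Step 2: Apply the recurrence (x_{n+1}, y_{n+1}) = (x₁x_n + 18y₁y_n, x₁y_n + y₁x_n) repeatedly.
  From (x_1, y_1) = (17, 4): x_2 = 17·17 + 18·4·4 = 577; y_2 = 17·4 + 4·17 = 136.
  From (x_2, y_2) = (577, 136): x_3 = 17·577 + 18·4·136 = 19601; y_3 = 17·136 + 4·577 = 4620.
  From (x_3, y_3) = (19601, 4620): x_4 = 17·19601 + 18·4·4620 = 665857; y_4 = 17·4620 + 4·19601 = 156944.
  From (x_4, y_4) = (665857, 156944): x_5 = 17·665857 + 18·4·156944 = 22619537; y_5 = 17·156944 + 4·665857 = 5331476.
  From (x_5, y_5) = (22619537, 5331476): x_6 = 17·22619537 + 18·4·5331476 = 768398401; y_6 = 17·5331476 + 4·22619537 = 181113240.
  From (x_6, y_6) = (768398401, 181113240): x_7 = 17·768398401 + 18·4·181113240 = 26102926097; y_7 = 17·181113240 + 4·768398401 = 6152518684.
Step 3: Verify x_7² - 18·y_7² = 681362750825443653409 - 681362750825443653408 = 1 (should be 1). ✓

(x_1, y_1) = (17, 4); (x_7, y_7) = (26102926097, 6152518684).
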